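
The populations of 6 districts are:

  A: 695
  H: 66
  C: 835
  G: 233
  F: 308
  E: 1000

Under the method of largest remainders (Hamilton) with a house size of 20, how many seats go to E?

6

Total 3137; standard divisor 3137/20 ≈ 156.85.
Standard quotas: A 4.431, H 0.421, C 5.324, G 1.485, F 1.964, E 6.376.
Lower quotas: A 4, H 0, C 5, G 1, F 1, E 6 (sum 17, leaving 3 seats).
Remainders in descending order: F 0.964, G 0.485, A 0.431, H 0.421, E 0.376, C 0.324.
The surplus seats go to F, G, A.
E receives 6.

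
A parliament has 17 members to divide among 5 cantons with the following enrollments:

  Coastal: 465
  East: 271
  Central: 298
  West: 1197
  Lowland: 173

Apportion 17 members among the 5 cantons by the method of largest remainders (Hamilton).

The standard divisor is 2404/17 ≈ 141.412.
Standard quotas: Coastal 3.288, East 1.916, Central 2.107, West 8.465, Lowland 1.223.
Lower quotas: Coastal 3, East 1, Central 2, West 8, Lowland 1 (sum 15, leaving 2 seats).
Remainders in descending order: East 0.916, West 0.465, Coastal 0.288, Lowland 0.223, Central 0.107.
Largest remainders: East, West receive the extra seats.

Coastal=3, East=2, Central=2, West=9, Lowland=1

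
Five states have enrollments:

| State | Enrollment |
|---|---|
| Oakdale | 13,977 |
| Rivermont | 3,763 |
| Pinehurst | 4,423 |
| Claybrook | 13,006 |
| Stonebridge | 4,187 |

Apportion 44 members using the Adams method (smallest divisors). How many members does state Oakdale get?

15

Standard divisor 39356/44 ≈ 894.455; standard quotas: Oakdale 15.626, Rivermont 4.207, Pinehurst 4.945, Claybrook 14.541, Stonebridge 4.681.
Rounding up gives 16, 5, 5, 15, 5 = 46 seats, so the divisor must be adjusted.
With modified divisor 936: modified quotas Oakdale 14.933, Rivermont 4.020, Pinehurst 4.725, Claybrook 13.895, Stonebridge 4.473.
Rounding up: Oakdale 15, Rivermont 5, Pinehurst 5, Claybrook 14, Stonebridge 5 (total 44).
Oakdale receives 15.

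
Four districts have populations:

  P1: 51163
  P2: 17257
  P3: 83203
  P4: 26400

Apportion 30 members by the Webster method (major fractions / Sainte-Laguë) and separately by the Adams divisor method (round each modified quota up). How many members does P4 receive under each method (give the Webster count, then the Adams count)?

Webster: P1 9, P2 3, P3 14, P4 4.
Adams: P1 8, P2 3, P3 14, P4 5.
P4 gets 4 under Webster and 5 under Adams.

4 and 5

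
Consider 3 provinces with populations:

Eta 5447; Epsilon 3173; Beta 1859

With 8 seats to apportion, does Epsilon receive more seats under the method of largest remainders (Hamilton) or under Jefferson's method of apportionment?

Hamilton: Eta 4, Epsilon 3, Beta 1.
Jefferson: Eta 5, Epsilon 2, Beta 1.
Epsilon gets 3 under Hamilton and 2 under Jefferson.

Hamilton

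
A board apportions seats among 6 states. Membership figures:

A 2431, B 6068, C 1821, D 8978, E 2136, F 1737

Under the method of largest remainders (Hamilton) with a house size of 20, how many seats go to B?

Standard divisor: 23171 ÷ 20 ≈ 1158.55.
Standard quotas: A 2.0983, B 5.2376, C 1.5718, D 7.7493, E 1.8437, F 1.4993.
Lower quotas: A 2, B 5, C 1, D 7, E 1, F 1 (sum 17, leaving 3 seats).
Remainders in descending order: E 0.8437, D 0.7493, C 0.5718, F 0.4993, B 0.2376, A 0.0983.
The surplus seats go to E, D, C.
B receives 5.

5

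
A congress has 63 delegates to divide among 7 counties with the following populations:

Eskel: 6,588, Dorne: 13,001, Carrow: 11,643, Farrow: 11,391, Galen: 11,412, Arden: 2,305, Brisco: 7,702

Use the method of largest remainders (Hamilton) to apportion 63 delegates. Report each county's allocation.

Standard divisor: 64042 ÷ 63 ≈ 1016.54.
Standard quotas: Eskel 6.4808, Dorne 12.7895, Carrow 11.4536, Farrow 11.2057, Galen 11.2263, Arden 2.2675, Brisco 7.5767.
Lower quotas: Eskel 6, Dorne 12, Carrow 11, Farrow 11, Galen 11, Arden 2, Brisco 7 (sum 60, leaving 3 seats).
Remainders in descending order: Dorne 0.7895, Brisco 0.5767, Eskel 0.4808, Carrow 0.4536, Arden 0.2675, Galen 0.2263, Farrow 0.2057.
The surplus seats go to Dorne, Brisco, Eskel.

Eskel 7; Dorne 13; Carrow 11; Farrow 11; Galen 11; Arden 2; Brisco 8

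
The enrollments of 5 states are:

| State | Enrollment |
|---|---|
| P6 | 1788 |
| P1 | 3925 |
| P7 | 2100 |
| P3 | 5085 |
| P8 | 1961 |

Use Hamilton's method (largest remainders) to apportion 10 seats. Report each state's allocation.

Total 14859; standard divisor 14859/10 ≈ 1485.9.
Standard quotas: P6 1.2033, P1 2.6415, P7 1.4133, P3 3.4222, P8 1.3197.
Lower quotas: P6 1, P1 2, P7 1, P3 3, P8 1 (sum 8, leaving 2 seats).
Remainders in descending order: P1 0.6415, P3 0.4222, P7 0.4133, P8 0.3197, P6 0.2033.
Largest remainders: P1, P3 receive the extra seats.

P6 1; P1 3; P7 1; P3 4; P8 1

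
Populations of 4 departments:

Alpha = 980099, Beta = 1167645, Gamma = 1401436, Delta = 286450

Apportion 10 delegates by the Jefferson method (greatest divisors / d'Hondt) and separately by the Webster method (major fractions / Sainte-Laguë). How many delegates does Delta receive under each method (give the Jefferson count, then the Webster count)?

0 and 1

Jefferson: Alpha 3, Beta 3, Gamma 4, Delta 0.
Webster: Alpha 2, Beta 3, Gamma 4, Delta 1.
Delta gets 0 under Jefferson and 1 under Webster.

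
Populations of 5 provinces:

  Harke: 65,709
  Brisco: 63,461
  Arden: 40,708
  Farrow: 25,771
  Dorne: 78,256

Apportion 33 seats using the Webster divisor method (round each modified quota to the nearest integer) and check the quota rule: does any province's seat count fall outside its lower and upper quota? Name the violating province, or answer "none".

none

Standard quotas: Harke 7.917, Brisco 7.646, Arden 4.904, Farrow 3.105, Dorne 9.428.
Webster allocation: Harke 8, Brisco 8, Arden 5, Farrow 3, Dorne 9.
Every allocation lies between the lower and upper quota.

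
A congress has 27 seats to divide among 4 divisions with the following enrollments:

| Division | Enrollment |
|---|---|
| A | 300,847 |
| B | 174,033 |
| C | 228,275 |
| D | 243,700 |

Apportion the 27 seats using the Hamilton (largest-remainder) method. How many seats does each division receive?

A 9, B 5, C 6, D 7

Standard divisor: 946855 ÷ 27 ≈ 35068.704.
Standard quotas: A 8.5788, B 4.9626, C 6.5094, D 6.9492.
Lower quotas: A 8, B 4, C 6, D 6 (sum 24, leaving 3 seats).
Remainders in descending order: B 0.9626, D 0.9492, A 0.5788, C 0.5094.
The surplus seats go to B, D, A.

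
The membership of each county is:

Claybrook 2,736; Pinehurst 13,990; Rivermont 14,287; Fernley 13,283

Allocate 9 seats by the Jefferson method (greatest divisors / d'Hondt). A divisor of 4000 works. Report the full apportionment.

With modified divisor 4000: modified quotas Claybrook 0.684, Pinehurst 3.498, Rivermont 3.572, Fernley 3.321.
Rounding down: Claybrook 0, Pinehurst 3, Rivermont 3, Fernley 3 (total 9).

Claybrook: 0; Pinehurst: 3; Rivermont: 3; Fernley: 3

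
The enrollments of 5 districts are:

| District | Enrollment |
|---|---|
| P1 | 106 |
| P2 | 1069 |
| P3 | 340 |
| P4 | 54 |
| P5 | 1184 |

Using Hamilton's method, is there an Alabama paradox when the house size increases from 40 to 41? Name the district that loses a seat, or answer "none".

At 40 seats: P1 2, P2 15, P3 5, P4 1, P5 17.
At 41 seats: P1 1, P2 16, P3 5, P4 1, P5 18.
P1 drops from 2 to 1.

P1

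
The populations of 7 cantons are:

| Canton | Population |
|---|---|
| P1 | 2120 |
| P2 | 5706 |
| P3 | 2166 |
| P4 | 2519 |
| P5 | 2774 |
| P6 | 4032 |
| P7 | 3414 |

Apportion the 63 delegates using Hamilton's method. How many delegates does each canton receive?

P1: 6; P2: 16; P3: 6; P4: 7; P5: 8; P6: 11; P7: 9

Standard divisor: 22731 ÷ 63 ≈ 360.81.
Standard quotas: P1 5.8757, P2 15.8144, P3 6.0032, P4 6.9815, P5 7.6883, P6 11.1749, P7 9.4621.
Lower quotas: P1 5, P2 15, P3 6, P4 6, P5 7, P6 11, P7 9 (sum 59, leaving 4 seats).
Remainders in descending order: P4 0.9815, P1 0.8757, P2 0.8144, P5 0.6883, P7 0.4621, P6 0.1749, P3 0.0032.
Largest remainders: P4, P1, P2, P5 receive the extra seats.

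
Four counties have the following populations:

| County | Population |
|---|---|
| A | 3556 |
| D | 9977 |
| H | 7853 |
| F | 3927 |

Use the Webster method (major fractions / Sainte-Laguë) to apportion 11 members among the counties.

A: 2, D: 4, H: 3, F: 2

Standard divisor 25313/11 ≈ 2301.182; standard quotas: A 1.545, D 4.336, H 3.413, F 1.707.
Rounding to the nearest integer gives A 2, D 4, H 3, F 2 — total 11, matching the house size, so no adjustment is needed.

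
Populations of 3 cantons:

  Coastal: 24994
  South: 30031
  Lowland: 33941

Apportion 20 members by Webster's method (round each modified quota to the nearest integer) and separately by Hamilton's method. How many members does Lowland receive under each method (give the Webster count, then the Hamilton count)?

Webster: Coastal 6, South 7, Lowland 7.
Hamilton: Coastal 5, South 7, Lowland 8.
Lowland gets 7 under Webster and 8 under Hamilton.

7 and 8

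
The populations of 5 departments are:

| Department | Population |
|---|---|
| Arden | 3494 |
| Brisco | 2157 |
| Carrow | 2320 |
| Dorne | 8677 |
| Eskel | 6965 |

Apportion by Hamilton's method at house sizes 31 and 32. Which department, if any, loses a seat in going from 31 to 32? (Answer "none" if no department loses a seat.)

At 31 seats: Arden 5, Brisco 3, Carrow 3, Dorne 11, Eskel 9.
At 32 seats: Arden 5, Brisco 3, Carrow 3, Dorne 12, Eskel 9.
No department's allocation decreased.

none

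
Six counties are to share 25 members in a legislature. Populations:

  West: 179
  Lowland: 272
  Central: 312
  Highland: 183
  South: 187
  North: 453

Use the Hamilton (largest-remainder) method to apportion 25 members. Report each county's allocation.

West=3, Lowland=4, Central=5, Highland=3, South=3, North=7

Standard divisor: 1586 ÷ 25 ≈ 63.44.
Standard quotas: West 2.822, Lowland 4.288, Central 4.918, Highland 2.885, South 2.948, North 7.141.
Lower quotas: West 2, Lowland 4, Central 4, Highland 2, South 2, North 7 (sum 21, leaving 4 seats).
Remainders in descending order: South 0.948, Central 0.918, Highland 0.885, West 0.822, Lowland 0.288, North 0.141.
Largest remainders: South, Central, Highland, West receive the extra seats.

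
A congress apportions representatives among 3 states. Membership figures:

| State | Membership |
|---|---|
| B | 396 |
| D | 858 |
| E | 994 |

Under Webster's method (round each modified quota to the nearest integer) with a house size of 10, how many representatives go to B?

2

Standard divisor 2248/10 ≈ 224.8; standard quotas: B 1.762, D 3.817, E 4.422.
Rounding to the nearest integer gives B 2, D 4, E 4 — total 10, matching the house size, so no adjustment is needed.
B receives 2.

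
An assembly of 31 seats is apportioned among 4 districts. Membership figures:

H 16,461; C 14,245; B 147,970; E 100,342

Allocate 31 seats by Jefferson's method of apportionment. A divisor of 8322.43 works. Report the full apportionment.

H 1, C 1, B 17, E 12

With modified divisor 8322.43: modified quotas H 1.978, C 1.712, B 17.780, E 12.057.
Rounding down: H 1, C 1, B 17, E 12 (total 31).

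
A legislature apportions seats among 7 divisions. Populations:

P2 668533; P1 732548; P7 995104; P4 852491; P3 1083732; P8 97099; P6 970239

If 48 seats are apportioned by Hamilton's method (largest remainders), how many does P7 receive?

The standard divisor is 5399746/48 ≈ 112494.708.
Standard quotas: P2 5.9428, P1 6.5118, P7 8.8458, P4 7.5781, P3 9.6336, P8 0.8631, P6 8.6248.
Lower quotas: P2 5, P1 6, P7 8, P4 7, P3 9, P8 0, P6 8 (sum 43, leaving 5 seats).
Remainders in descending order: P2 0.9428, P8 0.8631, P7 0.8458, P3 0.6336, P6 0.6248, P4 0.5781, P1 0.5118.
Largest remainders: P2, P8, P7, P3, P6 receive the extra seats.
P7 receives 9.

9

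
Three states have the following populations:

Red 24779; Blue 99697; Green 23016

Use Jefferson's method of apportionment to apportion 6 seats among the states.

Red 1, Blue 4, Green 1

Standard divisor 147492/6 ≈ 24582; standard quotas: Red 1.008, Blue 4.056, Green 0.936.
Rounding down gives 1, 4, 0 = 5 seats, so the divisor must be adjusted.
With modified divisor 21500: modified quotas Red 1.153, Blue 4.637, Green 1.071.
Rounding down: Red 1, Blue 4, Green 1 (total 6).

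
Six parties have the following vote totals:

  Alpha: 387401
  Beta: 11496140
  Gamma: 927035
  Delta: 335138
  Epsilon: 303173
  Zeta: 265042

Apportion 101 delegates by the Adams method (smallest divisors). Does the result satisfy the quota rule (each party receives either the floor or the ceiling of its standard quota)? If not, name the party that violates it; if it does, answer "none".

Beta

Standard quotas: Alpha 2.853, Beta 84.666, Gamma 6.827, Delta 2.468, Epsilon 2.233, Zeta 1.952.
Adams allocation: Alpha 3, Beta 83, Gamma 7, Delta 3, Epsilon 3, Zeta 2.
Beta has quota 84.666 (lower 84, upper 85) but receives 83 — outside the quota interval.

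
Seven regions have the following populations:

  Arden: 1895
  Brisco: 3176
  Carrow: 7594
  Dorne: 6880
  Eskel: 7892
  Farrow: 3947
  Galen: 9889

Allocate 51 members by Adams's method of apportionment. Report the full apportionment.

Standard divisor 41273/51 ≈ 809.275; standard quotas: Arden 2.342, Brisco 3.925, Carrow 9.384, Dorne 8.501, Eskel 9.752, Farrow 4.877, Galen 12.220.
Rounding up gives 3, 4, 10, 9, 10, 5, 13 = 54 seats, so the divisor must be adjusted.
With modified divisor 870: modified quotas Arden 2.178, Brisco 3.651, Carrow 8.729, Dorne 7.908, Eskel 9.071, Farrow 4.537, Galen 11.367.
Rounding up: Arden 3, Brisco 4, Carrow 9, Dorne 8, Eskel 10, Farrow 5, Galen 12 (total 51).

Arden 3; Brisco 4; Carrow 9; Dorne 8; Eskel 10; Farrow 5; Galen 12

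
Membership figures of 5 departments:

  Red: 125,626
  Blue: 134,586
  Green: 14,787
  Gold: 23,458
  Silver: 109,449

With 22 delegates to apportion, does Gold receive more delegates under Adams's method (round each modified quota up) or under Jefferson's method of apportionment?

Adams

Adams: Red 6, Blue 7, Green 1, Gold 2, Silver 6.
Jefferson: Red 7, Blue 8, Green 0, Gold 1, Silver 6.
Gold gets 2 under Adams and 1 under Jefferson.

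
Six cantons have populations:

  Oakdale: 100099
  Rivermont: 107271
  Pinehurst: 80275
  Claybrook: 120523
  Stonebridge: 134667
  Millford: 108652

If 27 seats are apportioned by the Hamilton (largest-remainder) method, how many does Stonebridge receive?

Standard divisor: 651487 ÷ 27 ≈ 24129.148.
Standard quotas: Oakdale 4.1485, Rivermont 4.4457, Pinehurst 3.3269, Claybrook 4.9949, Stonebridge 5.5811, Millford 4.5029.
Lower quotas: Oakdale 4, Rivermont 4, Pinehurst 3, Claybrook 4, Stonebridge 5, Millford 4 (sum 24, leaving 3 seats).
Remainders in descending order: Claybrook 0.9949, Stonebridge 0.5811, Millford 0.5029, Rivermont 0.4457, Pinehurst 0.3269, Oakdale 0.1485.
The surplus seats go to Claybrook, Stonebridge, Millford.
Stonebridge receives 6.

6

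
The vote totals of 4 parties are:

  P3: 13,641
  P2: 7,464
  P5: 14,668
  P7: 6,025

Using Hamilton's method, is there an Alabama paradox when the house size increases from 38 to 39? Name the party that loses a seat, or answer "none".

P7

At 38 seats: P3 12, P2 7, P5 13, P7 6.
At 39 seats: P3 13, P2 7, P5 14, P7 5.
P7 drops from 6 to 5.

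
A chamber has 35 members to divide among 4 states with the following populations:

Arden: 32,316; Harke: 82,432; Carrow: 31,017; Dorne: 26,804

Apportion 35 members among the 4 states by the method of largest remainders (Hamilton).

Total 172569; standard divisor 172569/35 ≈ 4930.543.
Standard quotas: Arden 6.5542, Harke 16.7186, Carrow 6.2908, Dorne 5.4363.
Lower quotas: Arden 6, Harke 16, Carrow 6, Dorne 5 (sum 33, leaving 2 seats).
Remainders in descending order: Harke 0.7186, Arden 0.5542, Dorne 0.4363, Carrow 0.2908.
The surplus seats go to Harke, Arden.

Arden: 7; Harke: 17; Carrow: 6; Dorne: 5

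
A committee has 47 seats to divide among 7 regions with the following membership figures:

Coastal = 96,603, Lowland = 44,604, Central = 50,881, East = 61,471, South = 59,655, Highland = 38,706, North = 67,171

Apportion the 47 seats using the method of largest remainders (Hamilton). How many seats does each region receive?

Total 419091; standard divisor 419091/47 ≈ 8916.83.
Standard quotas: Coastal 10.8338, Lowland 5.0022, Central 5.7062, East 6.8938, South 6.6902, Highland 4.3408, North 7.5331.
Lower quotas: Coastal 10, Lowland 5, Central 5, East 6, South 6, Highland 4, North 7 (sum 43, leaving 4 seats).
Remainders in descending order: East 0.8938, Coastal 0.8338, Central 0.7062, South 0.6902, North 0.5331, Highland 0.3408, Lowland 0.0022.
Largest remainders: East, Coastal, Central, South receive the extra seats.

Coastal 11, Lowland 5, Central 6, East 7, South 7, Highland 4, North 7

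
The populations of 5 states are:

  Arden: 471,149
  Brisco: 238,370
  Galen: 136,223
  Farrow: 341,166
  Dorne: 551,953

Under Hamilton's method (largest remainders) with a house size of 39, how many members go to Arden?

Total 1738861; standard divisor 1738861/39 ≈ 44586.179.
Standard quotas: Arden 10.5672, Brisco 5.3463, Galen 3.0553, Farrow 7.6518, Dorne 12.3795.
Lower quotas: Arden 10, Brisco 5, Galen 3, Farrow 7, Dorne 12 (sum 37, leaving 2 seats).
Remainders in descending order: Farrow 0.6518, Arden 0.5672, Dorne 0.3795, Brisco 0.3463, Galen 0.0553.
Largest remainders: Farrow, Arden receive the extra seats.
Arden receives 11.

11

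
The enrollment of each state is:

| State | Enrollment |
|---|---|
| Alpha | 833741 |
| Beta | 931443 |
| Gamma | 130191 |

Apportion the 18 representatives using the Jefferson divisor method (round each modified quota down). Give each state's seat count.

Standard divisor 1895375/18 ≈ 105298.611; standard quotas: Alpha 7.918, Beta 8.846, Gamma 1.236.
Rounding down gives 7, 8, 1 = 16 seats, so the divisor must be adjusted.
With modified divisor 98300: modified quotas Alpha 8.482, Beta 9.476, Gamma 1.324.
Rounding down: Alpha 8, Beta 9, Gamma 1 (total 18).

Alpha=8; Beta=9; Gamma=1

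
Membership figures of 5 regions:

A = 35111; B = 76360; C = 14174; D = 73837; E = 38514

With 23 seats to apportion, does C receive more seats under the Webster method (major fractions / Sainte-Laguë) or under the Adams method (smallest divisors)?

Webster: A 3, B 8, C 1, D 7, E 4.
Adams: A 3, B 7, C 2, D 7, E 4.
C gets 1 under Webster and 2 under Adams.

Adams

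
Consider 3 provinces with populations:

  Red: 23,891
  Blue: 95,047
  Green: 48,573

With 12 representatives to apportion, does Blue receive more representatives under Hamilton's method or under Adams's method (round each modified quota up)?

Hamilton

Hamilton: Red 2, Blue 7, Green 3.
Adams: Red 2, Blue 6, Green 4.
Blue gets 7 under Hamilton and 6 under Adams.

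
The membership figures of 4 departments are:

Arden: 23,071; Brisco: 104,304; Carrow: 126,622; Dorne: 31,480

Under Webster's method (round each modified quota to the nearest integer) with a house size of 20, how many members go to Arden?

2

Standard divisor 285477/20 ≈ 14273.85; standard quotas: Arden 1.616, Brisco 7.307, Carrow 8.871, Dorne 2.205.
Rounding to the nearest integer gives Arden 2, Brisco 7, Carrow 9, Dorne 2 — total 20, matching the house size, so no adjustment is needed.
Arden receives 2.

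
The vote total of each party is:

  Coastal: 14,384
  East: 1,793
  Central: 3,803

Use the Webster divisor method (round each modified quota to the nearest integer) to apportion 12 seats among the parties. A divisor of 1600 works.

Coastal: 9, East: 1, Central: 2

With modified divisor 1600: modified quotas Coastal 8.990, East 1.121, Central 2.377.
Rounding to the nearest integer: Coastal 9, East 1, Central 2 (total 12).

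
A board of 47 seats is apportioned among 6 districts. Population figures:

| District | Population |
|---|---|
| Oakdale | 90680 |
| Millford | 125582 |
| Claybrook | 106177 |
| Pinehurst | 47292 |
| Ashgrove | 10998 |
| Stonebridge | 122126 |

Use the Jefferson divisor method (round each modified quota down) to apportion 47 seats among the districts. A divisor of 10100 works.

With modified divisor 10100: modified quotas Oakdale 8.978, Millford 12.434, Claybrook 10.513, Pinehurst 4.682, Ashgrove 1.089, Stonebridge 12.092.
Rounding down: Oakdale 8, Millford 12, Claybrook 10, Pinehurst 4, Ashgrove 1, Stonebridge 12 (total 47).

Oakdale: 8, Millford: 12, Claybrook: 10, Pinehurst: 4, Ashgrove: 1, Stonebridge: 12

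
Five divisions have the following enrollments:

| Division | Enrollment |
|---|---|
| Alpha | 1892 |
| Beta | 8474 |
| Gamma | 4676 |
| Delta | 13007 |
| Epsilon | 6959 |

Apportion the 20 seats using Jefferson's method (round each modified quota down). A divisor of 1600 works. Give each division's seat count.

Alpha 1, Beta 5, Gamma 2, Delta 8, Epsilon 4

With modified divisor 1600: modified quotas Alpha 1.183, Beta 5.296, Gamma 2.922, Delta 8.129, Epsilon 4.349.
Rounding down: Alpha 1, Beta 5, Gamma 2, Delta 8, Epsilon 4 (total 20).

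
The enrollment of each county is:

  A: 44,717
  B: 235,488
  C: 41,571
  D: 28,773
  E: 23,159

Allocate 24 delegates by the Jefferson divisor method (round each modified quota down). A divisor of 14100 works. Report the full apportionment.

With modified divisor 14100: modified quotas A 3.171, B 16.701, C 2.948, D 2.041, E 1.642.
Rounding down: A 3, B 16, C 2, D 2, E 1 (total 24).

A=3; B=16; C=2; D=2; E=1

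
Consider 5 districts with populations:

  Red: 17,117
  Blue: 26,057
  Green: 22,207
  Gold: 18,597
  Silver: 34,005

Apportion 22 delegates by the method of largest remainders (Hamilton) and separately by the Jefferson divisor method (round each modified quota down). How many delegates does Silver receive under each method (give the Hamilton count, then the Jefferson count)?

6 and 7

Hamilton: Red 3, Blue 5, Green 4, Gold 4, Silver 6.
Jefferson: Red 3, Blue 5, Green 4, Gold 3, Silver 7.
Silver gets 6 under Hamilton and 7 under Jefferson.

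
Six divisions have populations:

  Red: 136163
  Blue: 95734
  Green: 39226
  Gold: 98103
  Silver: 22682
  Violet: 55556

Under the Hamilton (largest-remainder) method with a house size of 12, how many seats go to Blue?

2

Total 447464; standard divisor 447464/12 ≈ 37288.667.
Standard quotas: Red 3.6516, Blue 2.5674, Green 1.0520, Gold 2.6309, Silver 0.6083, Violet 1.4899.
Lower quotas: Red 3, Blue 2, Green 1, Gold 2, Silver 0, Violet 1 (sum 9, leaving 3 seats).
Remainders in descending order: Red 0.6516, Gold 0.6309, Silver 0.6083, Blue 0.5674, Violet 0.4899, Green 0.0520.
The surplus seats go to Red, Gold, Silver.
Blue receives 2.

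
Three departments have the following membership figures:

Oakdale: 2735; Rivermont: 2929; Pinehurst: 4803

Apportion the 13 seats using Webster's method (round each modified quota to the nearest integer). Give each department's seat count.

Oakdale: 3, Rivermont: 4, Pinehurst: 6

Standard divisor 10467/13 ≈ 805.154; standard quotas: Oakdale 3.397, Rivermont 3.638, Pinehurst 5.965.
Rounding to the nearest integer gives Oakdale 3, Rivermont 4, Pinehurst 6 — total 13, matching the house size, so no adjustment is needed.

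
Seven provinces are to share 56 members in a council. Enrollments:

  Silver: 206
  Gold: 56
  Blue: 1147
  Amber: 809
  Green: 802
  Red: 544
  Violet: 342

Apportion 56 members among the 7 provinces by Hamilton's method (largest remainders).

Standard divisor: 3906 ÷ 56 ≈ 69.75.
Standard quotas: Silver 2.953, Gold 0.803, Blue 16.444, Amber 11.599, Green 11.498, Red 7.799, Violet 4.903.
Lower quotas: Silver 2, Gold 0, Blue 16, Amber 11, Green 11, Red 7, Violet 4 (sum 51, leaving 5 seats).
Remainders in descending order: Silver 0.953, Violet 0.903, Gold 0.803, Red 0.799, Amber 0.599, Green 0.498, Blue 0.444.
The surplus seats go to Silver, Violet, Gold, Red, Amber.

Silver 3, Gold 1, Blue 16, Amber 12, Green 11, Red 8, Violet 5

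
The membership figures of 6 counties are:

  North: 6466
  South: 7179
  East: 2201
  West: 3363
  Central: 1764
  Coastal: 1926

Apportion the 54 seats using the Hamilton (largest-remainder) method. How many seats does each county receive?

Standard divisor: 22899 ÷ 54 ≈ 424.056.
Standard quotas: North 15.2480, South 16.9294, East 5.1904, West 7.9306, Central 4.1598, Coastal 4.5419.
Lower quotas: North 15, South 16, East 5, West 7, Central 4, Coastal 4 (sum 51, leaving 3 seats).
Remainders in descending order: West 0.9306, South 0.9294, Coastal 0.5419, North 0.2480, East 0.1904, Central 0.1598.
The surplus seats go to West, South, Coastal.

North=15, South=17, East=5, West=8, Central=4, Coastal=5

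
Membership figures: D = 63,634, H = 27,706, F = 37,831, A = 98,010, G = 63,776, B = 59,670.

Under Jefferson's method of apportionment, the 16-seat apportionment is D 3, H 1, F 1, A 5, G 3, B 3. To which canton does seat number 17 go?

Priority for the next seat is population ÷ (current seats + 1).
Priorities: D 15908.500, H 13853.000, F 18915.500, A 16335.000, G 15944.000, B 14917.500.
Highest priority: F.

F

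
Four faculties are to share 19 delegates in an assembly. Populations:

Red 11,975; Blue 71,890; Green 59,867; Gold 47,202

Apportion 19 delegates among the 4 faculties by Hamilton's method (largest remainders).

Red=1, Blue=7, Green=6, Gold=5

The standard divisor is 190934/19 ≈ 10049.158.
Standard quotas: Red 1.1916, Blue 7.1538, Green 5.9574, Gold 4.6971.
Lower quotas: Red 1, Blue 7, Green 5, Gold 4 (sum 17, leaving 2 seats).
Remainders in descending order: Green 0.9574, Gold 0.6971, Red 0.1916, Blue 0.1538.
The surplus seats go to Green, Gold.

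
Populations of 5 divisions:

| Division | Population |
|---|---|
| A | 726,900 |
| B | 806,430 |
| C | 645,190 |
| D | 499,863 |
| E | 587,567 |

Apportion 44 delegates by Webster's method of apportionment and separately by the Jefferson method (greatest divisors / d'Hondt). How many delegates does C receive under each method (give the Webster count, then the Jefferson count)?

8 and 9

Webster: A 10, B 11, C 8, D 7, E 8.
Jefferson: A 10, B 11, C 9, D 6, E 8.
C gets 8 under Webster and 9 under Jefferson.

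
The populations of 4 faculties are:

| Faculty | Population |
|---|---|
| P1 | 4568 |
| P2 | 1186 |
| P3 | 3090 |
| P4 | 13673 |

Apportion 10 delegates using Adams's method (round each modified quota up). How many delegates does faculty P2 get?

Standard divisor 22517/10 ≈ 2251.7; standard quotas: P1 2.029, P2 0.527, P3 1.372, P4 6.072.
Rounding up gives 3, 1, 2, 7 = 13 seats, so the divisor must be adjusted.
With modified divisor 2900: modified quotas P1 1.575, P2 0.409, P3 1.066, P4 4.715.
Rounding up: P1 2, P2 1, P3 2, P4 5 (total 10).
P2 receives 1.

1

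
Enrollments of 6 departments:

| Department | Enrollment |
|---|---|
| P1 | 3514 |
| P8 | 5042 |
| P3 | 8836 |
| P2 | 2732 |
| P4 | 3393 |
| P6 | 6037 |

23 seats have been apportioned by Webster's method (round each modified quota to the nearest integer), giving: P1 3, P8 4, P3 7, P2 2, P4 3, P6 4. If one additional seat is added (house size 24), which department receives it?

Priority for the next seat is population ÷ (current seats + 0.5).
Priorities: P1 1004.000, P8 1120.444, P3 1178.133, P2 1092.800, P4 969.429, P6 1341.556.
Highest priority: P6.

P6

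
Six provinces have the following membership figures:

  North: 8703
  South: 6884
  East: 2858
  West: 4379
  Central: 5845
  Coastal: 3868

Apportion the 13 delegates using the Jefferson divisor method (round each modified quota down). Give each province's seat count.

North 4, South 3, East 1, West 2, Central 2, Coastal 1

Standard divisor 32537/13 ≈ 2502.846; standard quotas: North 3.477, South 2.750, East 1.142, West 1.750, Central 2.335, Coastal 1.545.
Rounding down gives 3, 2, 1, 1, 2, 1 = 10 seats, so the divisor must be adjusted.
With modified divisor 2100: modified quotas North 4.144, South 3.278, East 1.361, West 2.085, Central 2.783, Coastal 1.842.
Rounding down: North 4, South 3, East 1, West 2, Central 2, Coastal 1 (total 13).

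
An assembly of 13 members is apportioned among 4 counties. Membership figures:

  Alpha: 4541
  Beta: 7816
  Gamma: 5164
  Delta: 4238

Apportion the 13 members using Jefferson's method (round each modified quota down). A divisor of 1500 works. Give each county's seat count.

With modified divisor 1500: modified quotas Alpha 3.027, Beta 5.211, Gamma 3.443, Delta 2.825.
Rounding down: Alpha 3, Beta 5, Gamma 3, Delta 2 (total 13).

Alpha 3, Beta 5, Gamma 3, Delta 2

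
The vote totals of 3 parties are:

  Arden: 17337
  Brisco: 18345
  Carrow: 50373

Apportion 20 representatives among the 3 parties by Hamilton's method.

Arden=4, Brisco=4, Carrow=12

Standard divisor: 86055 ÷ 20 ≈ 4302.75.
Standard quotas: Arden 4.0293, Brisco 4.2636, Carrow 11.7072.
Lower quotas: Arden 4, Brisco 4, Carrow 11 (sum 19, leaving 1 seat).
Remainders in descending order: Carrow 0.7072, Brisco 0.2636, Arden 0.0293.
Largest remainder: Carrow receives the extra seat.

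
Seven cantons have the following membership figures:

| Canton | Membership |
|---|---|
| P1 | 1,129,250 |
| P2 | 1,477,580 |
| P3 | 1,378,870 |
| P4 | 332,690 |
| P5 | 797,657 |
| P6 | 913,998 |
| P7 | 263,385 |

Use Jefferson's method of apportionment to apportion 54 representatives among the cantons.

Standard divisor 6293430/54 ≈ 116545; standard quotas: P1 9.689, P2 12.678, P3 11.831, P4 2.855, P5 6.844, P6 7.842, P7 2.260.
Rounding down gives 9, 12, 11, 2, 6, 7, 2 = 49 seats, so the divisor must be adjusted.
With modified divisor 111900: modified quotas P1 10.092, P2 13.204, P3 12.322, P4 2.973, P5 7.128, P6 8.168, P7 2.354.
Rounding down: P1 10, P2 13, P3 12, P4 2, P5 7, P6 8, P7 2 (total 54).

P1: 10, P2: 13, P3: 12, P4: 2, P5: 7, P6: 8, P7: 2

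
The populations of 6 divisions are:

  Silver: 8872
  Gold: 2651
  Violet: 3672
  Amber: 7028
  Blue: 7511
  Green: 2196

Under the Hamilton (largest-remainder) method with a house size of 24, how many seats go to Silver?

Standard divisor: 31930 ÷ 24 ≈ 1330.417.
Standard quotas: Silver 6.6686, Gold 1.9926, Violet 2.7600, Amber 5.2826, Blue 5.6456, Green 1.6506.
Lower quotas: Silver 6, Gold 1, Violet 2, Amber 5, Blue 5, Green 1 (sum 20, leaving 4 seats).
Remainders in descending order: Gold 0.9926, Violet 0.7600, Silver 0.6686, Green 0.6506, Blue 0.6456, Amber 0.2826.
The surplus seats go to Gold, Violet, Silver, Green.
Silver receives 7.

7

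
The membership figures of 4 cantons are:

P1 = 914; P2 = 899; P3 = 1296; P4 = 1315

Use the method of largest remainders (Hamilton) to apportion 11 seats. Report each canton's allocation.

P1 3, P2 2, P3 3, P4 3

Standard divisor: 4424 ÷ 11 ≈ 402.182.
Standard quotas: P1 2.273, P2 2.235, P3 3.222, P4 3.270.
Lower quotas: P1 2, P2 2, P3 3, P4 3 (sum 10, leaving 1 seat).
Remainders in descending order: P1 0.273, P4 0.270, P2 0.235, P3 0.222.
The surplus seat goes to P1.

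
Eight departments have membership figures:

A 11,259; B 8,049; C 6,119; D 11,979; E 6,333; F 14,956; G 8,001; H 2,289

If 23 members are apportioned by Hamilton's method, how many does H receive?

1

Standard divisor: 68985 ÷ 23 ≈ 2999.348.
Standard quotas: A 3.7538, B 2.6836, C 2.0401, D 3.9939, E 2.1115, F 4.9864, G 2.6676, H 0.7632.
Lower quotas: A 3, B 2, C 2, D 3, E 2, F 4, G 2, H 0 (sum 18, leaving 5 seats).
Remainders in descending order: D 0.9939, F 0.9864, H 0.7632, A 0.7538, B 0.6836, G 0.6676, E 0.1115, C 0.0401.
Largest remainders: D, F, H, A, B receive the extra seats.
H receives 1.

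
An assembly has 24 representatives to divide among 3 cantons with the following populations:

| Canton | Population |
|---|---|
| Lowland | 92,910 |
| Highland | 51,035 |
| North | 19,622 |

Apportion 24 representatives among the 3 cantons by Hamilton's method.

Total 163567; standard divisor 163567/24 ≈ 6815.292.
Standard quotas: Lowland 13.6326, Highland 7.4883, North 2.8791.
Lower quotas: Lowland 13, Highland 7, North 2 (sum 22, leaving 2 seats).
Remainders in descending order: North 0.8791, Lowland 0.6326, Highland 0.4883.
The surplus seats go to North, Lowland.

Lowland 14; Highland 7; North 3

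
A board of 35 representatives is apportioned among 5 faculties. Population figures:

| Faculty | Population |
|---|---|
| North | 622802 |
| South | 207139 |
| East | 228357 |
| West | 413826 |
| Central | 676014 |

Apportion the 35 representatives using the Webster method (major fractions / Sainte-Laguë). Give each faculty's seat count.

Standard divisor 2148138/35 ≈ 61375.371; standard quotas: North 10.147, South 3.375, East 3.721, West 6.743, Central 11.014.
Rounding to the nearest integer gives North 10, South 3, East 4, West 7, Central 11 — total 35, matching the house size, so no adjustment is needed.

North 10; South 3; East 4; West 7; Central 11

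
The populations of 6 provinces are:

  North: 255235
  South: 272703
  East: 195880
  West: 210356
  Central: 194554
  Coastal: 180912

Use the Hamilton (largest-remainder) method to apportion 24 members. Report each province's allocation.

Total 1309640; standard divisor 1309640/24 ≈ 54568.333.
Standard quotas: North 4.6773, South 4.9975, East 3.5896, West 3.8549, Central 3.5653, Coastal 3.3153.
Lower quotas: North 4, South 4, East 3, West 3, Central 3, Coastal 3 (sum 20, leaving 4 seats).
Remainders in descending order: South 0.9975, West 0.8549, North 0.6773, East 0.5896, Central 0.5653, Coastal 0.3153.
The surplus seats go to South, West, North, East.

North=5, South=5, East=4, West=4, Central=3, Coastal=3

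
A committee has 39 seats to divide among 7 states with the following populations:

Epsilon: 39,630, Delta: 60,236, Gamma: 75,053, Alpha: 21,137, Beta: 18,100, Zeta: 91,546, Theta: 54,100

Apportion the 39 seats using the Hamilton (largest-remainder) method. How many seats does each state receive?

Standard divisor: 359802 ÷ 39 ≈ 9225.692.
Standard quotas: Epsilon 4.2956, Delta 6.5292, Gamma 8.1352, Alpha 2.2911, Beta 1.9619, Zeta 9.9229, Theta 5.8641.
Lower quotas: Epsilon 4, Delta 6, Gamma 8, Alpha 2, Beta 1, Zeta 9, Theta 5 (sum 35, leaving 4 seats).
Remainders in descending order: Beta 0.9619, Zeta 0.9229, Theta 0.8641, Delta 0.5292, Epsilon 0.2956, Alpha 0.2911, Gamma 0.1352.
Largest remainders: Beta, Zeta, Theta, Delta receive the extra seats.

Epsilon: 4; Delta: 7; Gamma: 8; Alpha: 2; Beta: 2; Zeta: 10; Theta: 6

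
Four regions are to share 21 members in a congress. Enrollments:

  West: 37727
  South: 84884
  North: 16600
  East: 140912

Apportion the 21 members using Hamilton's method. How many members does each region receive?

The standard divisor is 280123/21 ≈ 13339.19.
Standard quotas: West 2.8283, South 6.3635, North 1.2445, East 10.5638.
Lower quotas: West 2, South 6, North 1, East 10 (sum 19, leaving 2 seats).
Remainders in descending order: West 0.8283, East 0.5638, South 0.3635, North 0.2445.
The surplus seats go to West, East.

West=3; South=6; North=1; East=11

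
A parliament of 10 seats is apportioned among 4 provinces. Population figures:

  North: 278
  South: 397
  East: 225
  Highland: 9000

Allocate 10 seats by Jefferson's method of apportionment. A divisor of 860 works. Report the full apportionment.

With modified divisor 860: modified quotas North 0.323, South 0.462, East 0.262, Highland 10.465.
Rounding down: North 0, South 0, East 0, Highland 10 (total 10).

North=0, South=0, East=0, Highland=10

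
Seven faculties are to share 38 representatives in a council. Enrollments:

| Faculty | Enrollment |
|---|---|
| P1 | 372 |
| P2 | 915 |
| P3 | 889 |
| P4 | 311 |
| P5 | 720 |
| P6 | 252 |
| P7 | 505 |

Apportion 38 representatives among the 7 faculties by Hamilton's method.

P1: 4; P2: 9; P3: 8; P4: 3; P5: 7; P6: 2; P7: 5

The standard divisor is 3964/38 ≈ 104.316.
Standard quotas: P1 3.566, P2 8.771, P3 8.522, P4 2.981, P5 6.902, P6 2.416, P7 4.841.
Lower quotas: P1 3, P2 8, P3 8, P4 2, P5 6, P6 2, P7 4 (sum 33, leaving 5 seats).
Remainders in descending order: P4 0.981, P5 0.902, P7 0.841, P2 0.771, P1 0.566, P3 0.522, P6 0.416.
Largest remainders: P4, P5, P7, P2, P1 receive the extra seats.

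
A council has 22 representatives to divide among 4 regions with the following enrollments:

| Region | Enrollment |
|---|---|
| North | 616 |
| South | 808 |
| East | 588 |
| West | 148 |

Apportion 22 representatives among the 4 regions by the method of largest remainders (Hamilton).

North 6, South 8, East 6, West 2

Standard divisor: 2160 ÷ 22 ≈ 98.182.
Standard quotas: North 6.274, South 8.230, East 5.989, West 1.507.
Lower quotas: North 6, South 8, East 5, West 1 (sum 20, leaving 2 seats).
Remainders in descending order: East 0.989, West 0.507, North 0.274, South 0.230.
The surplus seats go to East, West.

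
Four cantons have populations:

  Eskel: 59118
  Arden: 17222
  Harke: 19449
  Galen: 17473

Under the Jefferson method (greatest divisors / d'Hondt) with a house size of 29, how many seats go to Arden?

Standard divisor 113262/29 ≈ 3905.586; standard quotas: Eskel 15.137, Arden 4.410, Harke 4.980, Galen 4.474.
Rounding down gives 15, 4, 4, 4 = 27 seats, so the divisor must be adjusted.
With modified divisor 3600: modified quotas Eskel 16.422, Arden 4.784, Harke 5.402, Galen 4.854.
Rounding down: Eskel 16, Arden 4, Harke 5, Galen 4 (total 29).
Arden receives 4.

4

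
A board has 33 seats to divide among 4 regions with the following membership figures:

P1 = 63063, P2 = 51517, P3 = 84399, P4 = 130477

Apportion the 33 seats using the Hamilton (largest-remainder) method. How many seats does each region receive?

Standard divisor: 329456 ÷ 33 ≈ 9983.515.
Standard quotas: P1 6.3167, P2 5.1602, P3 8.4538, P4 13.0692.
Lower quotas: P1 6, P2 5, P3 8, P4 13 (sum 32, leaving 1 seat).
Remainders in descending order: P3 0.4538, P1 0.3167, P2 0.1602, P4 0.0692.
The surplus seat goes to P3.

P1 6, P2 5, P3 9, P4 13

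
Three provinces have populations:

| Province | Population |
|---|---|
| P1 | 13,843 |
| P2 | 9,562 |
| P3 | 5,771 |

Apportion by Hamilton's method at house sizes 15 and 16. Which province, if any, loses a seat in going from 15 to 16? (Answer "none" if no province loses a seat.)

At 15 seats: P1 7, P2 5, P3 3.
At 16 seats: P1 8, P2 5, P3 3.
No province's allocation decreased.

none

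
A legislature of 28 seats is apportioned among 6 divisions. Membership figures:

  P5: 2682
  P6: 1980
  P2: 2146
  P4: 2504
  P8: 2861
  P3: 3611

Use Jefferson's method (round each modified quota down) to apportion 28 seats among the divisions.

Standard divisor 15784/28 ≈ 563.714; standard quotas: P5 4.758, P6 3.512, P2 3.807, P4 4.442, P8 5.075, P3 6.406.
Rounding down gives 4, 3, 3, 4, 5, 6 = 25 seats, so the divisor must be adjusted.
With modified divisor 510: modified quotas P5 5.259, P6 3.882, P2 4.208, P4 4.910, P8 5.610, P3 7.080.
Rounding down: P5 5, P6 3, P2 4, P4 4, P8 5, P3 7 (total 28).

P5 5, P6 3, P2 4, P4 4, P8 5, P3 7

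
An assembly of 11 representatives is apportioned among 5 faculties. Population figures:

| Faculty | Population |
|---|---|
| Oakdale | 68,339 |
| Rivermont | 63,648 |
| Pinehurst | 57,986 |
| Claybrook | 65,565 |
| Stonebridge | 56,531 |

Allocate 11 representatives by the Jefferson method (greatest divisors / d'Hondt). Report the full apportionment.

Standard divisor 312069/11 ≈ 28369.909; standard quotas: Oakdale 2.409, Rivermont 2.244, Pinehurst 2.044, Claybrook 2.311, Stonebridge 1.993.
Rounding down gives 2, 2, 2, 2, 1 = 9 seats, so the divisor must be adjusted.
With modified divisor 22300: modified quotas Oakdale 3.065, Rivermont 2.854, Pinehurst 2.600, Claybrook 2.940, Stonebridge 2.535.
Rounding down: Oakdale 3, Rivermont 2, Pinehurst 2, Claybrook 2, Stonebridge 2 (total 11).

Oakdale 3, Rivermont 2, Pinehurst 2, Claybrook 2, Stonebridge 2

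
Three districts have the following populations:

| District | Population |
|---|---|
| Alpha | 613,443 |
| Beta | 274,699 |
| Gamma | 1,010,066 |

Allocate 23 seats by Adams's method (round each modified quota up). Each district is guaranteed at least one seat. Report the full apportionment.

Alpha: 7, Beta: 4, Gamma: 12

Standard divisor 1898208/23 ≈ 82530.783; standard quotas: Alpha 7.433, Beta 3.328, Gamma 12.239.
Rounding up gives 8, 4, 13 = 25 seats, so the divisor must be adjusted.
With modified divisor 89600: modified quotas Alpha 6.846, Beta 3.066, Gamma 11.273.
Rounding up: Alpha 7, Beta 4, Gamma 12 (total 23).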